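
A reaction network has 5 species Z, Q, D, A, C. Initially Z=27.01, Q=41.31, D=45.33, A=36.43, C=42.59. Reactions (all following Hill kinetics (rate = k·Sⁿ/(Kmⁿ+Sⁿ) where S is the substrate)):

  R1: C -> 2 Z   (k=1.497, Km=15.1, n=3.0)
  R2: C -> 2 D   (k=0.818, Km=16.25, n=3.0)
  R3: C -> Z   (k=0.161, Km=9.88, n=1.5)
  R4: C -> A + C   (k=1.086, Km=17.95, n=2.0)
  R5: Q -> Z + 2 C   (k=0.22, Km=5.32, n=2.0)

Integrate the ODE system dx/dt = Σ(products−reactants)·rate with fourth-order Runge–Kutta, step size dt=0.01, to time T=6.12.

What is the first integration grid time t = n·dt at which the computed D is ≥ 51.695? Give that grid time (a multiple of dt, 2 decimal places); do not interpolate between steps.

Threshold first reached at t = 4.19

RK4 with dt=0.01: 612 steps to T=6.12. Trajectory (selected grid times):
t=0.00: Z=27.01 Q=41.31 D=45.33 A=36.43 C=42.59
t=0.68: Z=29.20 Q=41.16 D=46.38 A=37.05 C=41.29
t=1.36: Z=31.38 Q=41.02 D=47.43 A=37.67 C=39.99
t=2.04: Z=33.55 Q=40.87 D=48.47 A=38.28 C=38.71
t=2.72: Z=35.71 Q=40.72 D=49.50 A=38.89 C=37.43
t=3.40: Z=37.86 Q=40.57 D=50.52 A=39.48 C=36.16
t=4.08: Z=39.99 Q=40.43 D=51.54 A=40.07 C=34.91
t=4.18: Z=40.31 Q=40.41 D=51.69 A=40.16 C=34.73
t=4.19: Z=40.34 Q=40.40 D=51.70 A=40.17 C=34.71
t=4.76: Z=42.11 Q=40.28 D=52.54 A=40.65 C=33.67
t=5.44: Z=44.21 Q=40.13 D=53.54 A=41.22 C=32.44
t=6.12: Z=46.29 Q=39.99 D=54.52 A=41.78 C=31.23
D(4.18)=51.686 < 51.695 but D(4.19)=51.701 ≥ 51.695, so the first grid time is t=4.19.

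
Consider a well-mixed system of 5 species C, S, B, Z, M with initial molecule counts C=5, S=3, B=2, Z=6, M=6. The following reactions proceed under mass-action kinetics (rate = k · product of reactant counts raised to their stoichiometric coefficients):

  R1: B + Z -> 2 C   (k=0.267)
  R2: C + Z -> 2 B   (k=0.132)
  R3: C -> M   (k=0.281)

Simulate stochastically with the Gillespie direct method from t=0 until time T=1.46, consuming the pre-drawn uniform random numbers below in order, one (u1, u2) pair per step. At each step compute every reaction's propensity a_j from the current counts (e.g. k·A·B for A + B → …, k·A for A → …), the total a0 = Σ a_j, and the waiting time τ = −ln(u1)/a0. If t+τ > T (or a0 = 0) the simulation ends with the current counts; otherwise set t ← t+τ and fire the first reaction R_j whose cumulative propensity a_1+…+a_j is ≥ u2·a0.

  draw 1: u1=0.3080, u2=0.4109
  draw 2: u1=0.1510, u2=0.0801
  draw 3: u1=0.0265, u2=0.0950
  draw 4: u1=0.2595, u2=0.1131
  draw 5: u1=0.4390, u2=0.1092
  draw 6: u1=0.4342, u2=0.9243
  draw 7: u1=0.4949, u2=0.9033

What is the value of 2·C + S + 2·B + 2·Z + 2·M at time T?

Value at T = 41

Check how each reaction changes W = 2·C + S + 2·B + 2·Z + 2·M (weight of products minus weight of reactants):
R1: B + Z -> 2 C: (2·2) − (2·1 + 2·1) = 4 − 4 = 0
R2: C + Z -> 2 B: (2·2) − (2·1 + 2·1) = 4 − 4 = 0
R3: C -> M: (2·1) − (2·1) = 2 − 2 = 0
Every reaction leaves W unchanged, so W is conserved and no simulation is needed: W(T) = W(0) = 2·5 + 3 + 2·2 + 2·6 + 2·6 = 41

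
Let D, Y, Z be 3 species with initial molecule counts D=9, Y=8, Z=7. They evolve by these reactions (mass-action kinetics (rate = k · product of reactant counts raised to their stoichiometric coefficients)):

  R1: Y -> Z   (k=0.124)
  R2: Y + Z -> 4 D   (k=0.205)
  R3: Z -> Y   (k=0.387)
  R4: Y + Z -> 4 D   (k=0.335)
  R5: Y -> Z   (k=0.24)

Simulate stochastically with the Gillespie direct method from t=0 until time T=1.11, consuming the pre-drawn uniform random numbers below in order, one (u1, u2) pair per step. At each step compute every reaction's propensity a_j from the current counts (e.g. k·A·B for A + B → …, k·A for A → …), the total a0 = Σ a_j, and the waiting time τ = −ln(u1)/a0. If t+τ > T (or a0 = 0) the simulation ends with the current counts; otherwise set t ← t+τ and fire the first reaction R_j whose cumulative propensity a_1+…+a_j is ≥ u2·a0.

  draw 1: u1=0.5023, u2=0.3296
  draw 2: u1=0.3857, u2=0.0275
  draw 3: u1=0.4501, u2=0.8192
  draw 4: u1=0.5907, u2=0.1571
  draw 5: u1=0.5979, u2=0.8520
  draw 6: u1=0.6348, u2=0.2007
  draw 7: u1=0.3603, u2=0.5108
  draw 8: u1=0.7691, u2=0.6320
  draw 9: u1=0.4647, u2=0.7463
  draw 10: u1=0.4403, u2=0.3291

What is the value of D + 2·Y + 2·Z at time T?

Value at T = 39

Check how each reaction changes W = D + 2·Y + 2·Z (weight of products minus weight of reactants):
R1: Y -> Z: (2·1) − (2·1) = 2 − 2 = 0
R2: Y + Z -> 4 D: (1·4) − (2·1 + 2·1) = 4 − 4 = 0
R3: Z -> Y: (2·1) − (2·1) = 2 − 2 = 0
R4: Y + Z -> 4 D: (1·4) − (2·1 + 2·1) = 4 − 4 = 0
R5: Y -> Z: (2·1) − (2·1) = 2 − 2 = 0
Every reaction leaves W unchanged, so W is conserved and no simulation is needed: W(T) = W(0) = 9 + 2·8 + 2·7 = 39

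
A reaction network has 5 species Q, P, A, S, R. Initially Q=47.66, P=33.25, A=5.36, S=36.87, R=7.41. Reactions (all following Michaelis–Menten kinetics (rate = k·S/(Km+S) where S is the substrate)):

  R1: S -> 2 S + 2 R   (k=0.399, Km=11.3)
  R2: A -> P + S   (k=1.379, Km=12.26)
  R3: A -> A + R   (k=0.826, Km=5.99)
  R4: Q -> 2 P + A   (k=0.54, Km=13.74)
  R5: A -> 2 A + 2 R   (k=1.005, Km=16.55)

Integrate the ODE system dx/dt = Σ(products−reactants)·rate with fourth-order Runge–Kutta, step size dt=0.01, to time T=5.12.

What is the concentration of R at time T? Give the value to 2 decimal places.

RK4 with dt=0.01: 512 steps to T=5.12. Trajectory (selected grid times):
t=0.00: Q=47.66 P=33.25 A=5.36 S=36.87 R=7.41
t=0.57: Q=47.42 P=33.97 A=5.50 S=37.29 R=8.27
t=1.14: Q=47.18 P=34.69 A=5.64 S=37.71 R=9.13
t=1.71: Q=46.94 P=35.42 A=5.77 S=38.13 R=10.00
t=2.28: Q=46.71 P=36.15 A=5.91 S=38.56 R=10.89
t=2.84: Q=46.47 P=36.87 A=6.04 S=38.99 R=11.76
t=3.41: Q=46.24 P=37.60 A=6.17 S=39.42 R=12.66
t=3.98: Q=46.00 P=38.34 A=6.29 S=39.87 R=13.57
t=4.55: Q=45.76 P=39.08 A=6.42 S=40.31 R=14.48
t=5.12: Q=45.52 P=39.83 A=6.55 S=40.76 R=15.41
Read off R at T=5.12: 15.41

R at T = 15.41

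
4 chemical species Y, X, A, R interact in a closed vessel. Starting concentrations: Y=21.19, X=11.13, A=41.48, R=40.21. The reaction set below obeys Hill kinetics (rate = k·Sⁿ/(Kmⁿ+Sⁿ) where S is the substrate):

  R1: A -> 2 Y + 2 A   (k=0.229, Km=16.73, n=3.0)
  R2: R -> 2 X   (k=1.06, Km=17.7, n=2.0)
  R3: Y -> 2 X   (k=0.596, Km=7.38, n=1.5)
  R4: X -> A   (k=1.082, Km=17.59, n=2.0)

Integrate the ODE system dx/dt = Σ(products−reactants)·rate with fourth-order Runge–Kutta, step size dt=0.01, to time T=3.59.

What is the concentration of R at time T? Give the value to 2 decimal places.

R at T = 37.07

RK4 with dt=0.01: 359 steps to T=3.59. Trajectory (selected grid times):
t=0.00: Y=21.19 X=11.13 A=41.48 R=40.21
t=0.40: Y=21.16 X=12.10 A=41.70 R=39.86
t=0.80: Y=21.14 X=13.06 A=41.93 R=39.50
t=1.20: Y=21.11 X=14.00 A=42.18 R=39.15
t=1.60: Y=21.09 X=14.92 A=42.44 R=38.80
t=1.99: Y=21.06 X=15.81 A=42.70 R=38.46
t=2.39: Y=21.04 X=16.70 A=42.99 R=38.11
t=2.79: Y=21.02 X=17.58 A=43.29 R=37.76
t=3.19: Y=20.99 X=18.45 A=43.60 R=37.41
t=3.59: Y=20.97 X=19.30 A=43.91 R=37.07
Read off R at T=3.59: 37.07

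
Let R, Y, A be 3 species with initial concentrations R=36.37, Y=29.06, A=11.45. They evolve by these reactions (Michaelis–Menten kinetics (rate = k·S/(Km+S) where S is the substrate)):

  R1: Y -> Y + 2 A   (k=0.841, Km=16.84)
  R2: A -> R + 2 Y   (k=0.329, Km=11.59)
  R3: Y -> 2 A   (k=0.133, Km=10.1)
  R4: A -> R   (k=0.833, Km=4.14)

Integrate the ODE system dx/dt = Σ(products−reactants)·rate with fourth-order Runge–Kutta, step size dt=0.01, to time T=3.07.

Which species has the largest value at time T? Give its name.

RK4 with dt=0.01: 307 steps to T=3.07. Trajectory (selected grid times):
t=0.00: R=36.37 Y=29.06 A=11.45
t=0.34: R=36.63 Y=29.14 A=11.62
t=0.68: R=36.90 Y=29.22 A=11.78
t=1.02: R=37.17 Y=29.30 A=11.94
t=1.36: R=37.43 Y=29.38 A=12.11
t=1.71: R=37.71 Y=29.46 A=12.27
t=2.05: R=37.98 Y=29.54 A=12.43
t=2.39: R=38.25 Y=29.62 A=12.60
t=2.73: R=38.52 Y=29.71 A=12.76
t=3.07: R=38.80 Y=29.79 A=12.92
At T=3.07: R=38.80 Y=29.79 A=12.92; the largest is R.

Dominant species at T: R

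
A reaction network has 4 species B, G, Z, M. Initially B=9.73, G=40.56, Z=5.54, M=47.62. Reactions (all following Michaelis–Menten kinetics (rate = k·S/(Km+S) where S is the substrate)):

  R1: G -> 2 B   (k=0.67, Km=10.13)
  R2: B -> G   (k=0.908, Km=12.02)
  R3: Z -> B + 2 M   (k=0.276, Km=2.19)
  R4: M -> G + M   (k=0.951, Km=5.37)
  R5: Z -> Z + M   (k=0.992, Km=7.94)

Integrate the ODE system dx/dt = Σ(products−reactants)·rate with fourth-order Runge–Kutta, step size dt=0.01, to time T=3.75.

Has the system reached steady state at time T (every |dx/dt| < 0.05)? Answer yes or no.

Steady state at T: no

RK4 with dt=0.01: 375 steps to T=3.75. Trajectory (selected grid times):
t=0.00: B=9.73 G=40.56 Z=5.54 M=47.62
t=0.42: B=10.09 G=40.87 Z=5.46 M=47.96
t=0.83: B=10.44 G=41.17 Z=5.38 M=48.28
t=1.25: B=10.80 G=41.48 Z=5.29 M=48.61
t=1.67: B=11.15 G=41.80 Z=5.21 M=48.94
t=2.08: B=11.49 G=42.11 Z=5.13 M=49.26
t=2.50: B=11.84 G=42.43 Z=5.05 M=49.59
t=2.92: B=12.18 G=42.75 Z=4.97 M=49.91
t=3.33: B=12.52 G=43.07 Z=4.89 M=50.22
t=3.75: B=12.86 G=43.40 Z=4.81 M=50.54
Rates at T: R1=0.5432, R2=0.4693, R3=0.1897, R4=0.8597, R5=0.3744
dx/dt at T (Σ net stoichiometry × rate): B=+0.8068, G=+0.7857, Z=-0.1897, M=+0.7538
Largest |dx/dt| is |+0.8068| (B) ≥ 0.05 → not steady.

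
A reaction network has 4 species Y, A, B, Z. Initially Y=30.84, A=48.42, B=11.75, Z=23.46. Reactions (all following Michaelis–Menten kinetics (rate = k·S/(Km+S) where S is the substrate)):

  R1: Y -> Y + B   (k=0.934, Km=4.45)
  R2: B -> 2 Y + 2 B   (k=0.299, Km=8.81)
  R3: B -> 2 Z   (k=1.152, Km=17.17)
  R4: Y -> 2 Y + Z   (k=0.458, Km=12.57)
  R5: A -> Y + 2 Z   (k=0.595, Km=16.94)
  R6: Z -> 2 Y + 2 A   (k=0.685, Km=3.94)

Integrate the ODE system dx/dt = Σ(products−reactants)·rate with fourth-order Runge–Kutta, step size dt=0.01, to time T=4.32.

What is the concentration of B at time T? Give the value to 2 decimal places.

RK4 with dt=0.01: 432 steps to T=4.32. Trajectory (selected grid times):
t=0.00: Y=30.84 A=48.42 B=11.75 Z=23.46
t=0.48: Y=31.94 A=48.77 B=12.00 Z=24.21
t=0.96: Y=33.04 A=49.13 B=12.25 Z=24.97
t=1.44: Y=34.15 A=49.48 B=12.50 Z=25.73
t=1.92: Y=35.27 A=49.84 B=12.74 Z=26.50
t=2.40: Y=36.39 A=50.20 B=12.99 Z=27.28
t=2.88: Y=37.51 A=50.56 B=13.24 Z=28.06
t=3.36: Y=38.64 A=50.93 B=13.48 Z=28.85
t=3.84: Y=39.78 A=51.29 B=13.73 Z=29.64
t=4.32: Y=40.91 A=51.66 B=13.97 Z=30.44
Read off B at T=4.32: 13.97

B at T = 13.97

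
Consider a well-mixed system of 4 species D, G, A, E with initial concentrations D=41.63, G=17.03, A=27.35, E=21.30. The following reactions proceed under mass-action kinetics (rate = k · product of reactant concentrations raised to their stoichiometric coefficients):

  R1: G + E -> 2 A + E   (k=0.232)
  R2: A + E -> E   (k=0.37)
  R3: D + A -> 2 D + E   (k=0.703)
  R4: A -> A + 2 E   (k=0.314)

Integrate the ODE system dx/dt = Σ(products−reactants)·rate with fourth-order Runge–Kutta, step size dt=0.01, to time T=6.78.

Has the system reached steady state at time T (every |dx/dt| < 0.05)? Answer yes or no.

RK4 with dt=0.01: 678 steps to T=6.78. Trajectory (selected grid times):
t=0.00: D=41.63 G=17.03 A=27.35 E=21.30
t=0.75: D=86.94 G=0.00 A=0.00 E=67.27
t=1.51: D=86.94 G=0.00 A=0.00 E=67.27
t=2.26: D=86.94 G=0.00 A=0.00 E=67.27
t=3.01: D=86.94 G=0.00 A=0.00 E=67.27
t=3.77: D=86.94 G=0.00 A=0.00 E=67.27
t=4.52: D=86.94 G=0.00 A=0.00 E=67.27
t=5.27: D=86.94 G=0.00 A=0.00 E=67.27
t=6.03: D=86.94 G=0.00 A=0.00 E=67.27
t=6.78: D=86.94 G=0.00 A=0.00 E=67.27
Rates at T: R1=0.0000, R2=0.0000, R3=0.0000, R4=0.0000
dx/dt at T (Σ net stoichiometry × rate): D=+0.0000, G=-0.0000, A=-0.0000, E=+0.0000
Largest |dx/dt| is |+0.0000| (E) < 0.05 → steady.

Steady state at T: yes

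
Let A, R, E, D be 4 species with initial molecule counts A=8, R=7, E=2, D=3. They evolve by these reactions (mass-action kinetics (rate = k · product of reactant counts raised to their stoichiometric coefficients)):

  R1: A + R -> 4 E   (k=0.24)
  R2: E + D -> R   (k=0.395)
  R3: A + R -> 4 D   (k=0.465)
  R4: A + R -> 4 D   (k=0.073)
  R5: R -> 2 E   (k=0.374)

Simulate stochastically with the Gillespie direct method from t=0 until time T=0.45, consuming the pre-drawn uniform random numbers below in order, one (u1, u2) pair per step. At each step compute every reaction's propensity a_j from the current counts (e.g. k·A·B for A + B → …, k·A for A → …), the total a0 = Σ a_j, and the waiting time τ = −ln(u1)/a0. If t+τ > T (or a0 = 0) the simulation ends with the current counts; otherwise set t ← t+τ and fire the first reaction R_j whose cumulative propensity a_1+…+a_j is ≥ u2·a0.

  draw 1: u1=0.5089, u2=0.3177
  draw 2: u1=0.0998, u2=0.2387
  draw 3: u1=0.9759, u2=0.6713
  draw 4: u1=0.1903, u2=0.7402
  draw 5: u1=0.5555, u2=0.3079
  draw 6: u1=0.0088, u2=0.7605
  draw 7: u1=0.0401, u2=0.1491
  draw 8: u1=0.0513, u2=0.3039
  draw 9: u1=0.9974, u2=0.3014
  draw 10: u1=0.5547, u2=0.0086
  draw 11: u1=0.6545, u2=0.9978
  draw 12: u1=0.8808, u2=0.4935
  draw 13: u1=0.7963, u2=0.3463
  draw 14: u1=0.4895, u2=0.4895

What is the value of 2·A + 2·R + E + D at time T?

Value at T = 35

Check how each reaction changes W = 2·A + 2·R + E + D (weight of products minus weight of reactants):
R1: A + R -> 4 E: (1·4) − (2·1 + 2·1) = 4 − 4 = 0
R2: E + D -> R: (2·1) − (1·1 + 1·1) = 2 − 2 = 0
R3: A + R -> 4 D: (1·4) − (2·1 + 2·1) = 4 − 4 = 0
R4: A + R -> 4 D: (1·4) − (2·1 + 2·1) = 4 − 4 = 0
R5: R -> 2 E: (1·2) − (2·1) = 2 − 2 = 0
Every reaction leaves W unchanged, so W is conserved and no simulation is needed: W(T) = W(0) = 2·8 + 2·7 + 2 + 3 = 35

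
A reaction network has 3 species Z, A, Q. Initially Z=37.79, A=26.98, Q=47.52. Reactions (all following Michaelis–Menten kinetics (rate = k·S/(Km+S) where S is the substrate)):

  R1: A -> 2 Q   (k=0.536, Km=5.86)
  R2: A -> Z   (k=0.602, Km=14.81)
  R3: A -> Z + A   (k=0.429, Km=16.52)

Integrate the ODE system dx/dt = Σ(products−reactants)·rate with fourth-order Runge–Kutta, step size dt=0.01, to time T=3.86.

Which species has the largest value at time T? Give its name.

Dominant species at T: Q

RK4 with dt=0.01: 386 steps to T=3.86. Trajectory (selected grid times):
t=0.00: Z=37.79 A=26.98 Q=47.52
t=0.43: Z=38.07 A=26.62 Q=47.90
t=0.86: Z=38.35 A=26.27 Q=48.28
t=1.29: Z=38.63 A=25.92 Q=48.65
t=1.72: Z=38.91 A=25.56 Q=49.03
t=2.14: Z=39.17 A=25.22 Q=49.39
t=2.57: Z=39.45 A=24.87 Q=49.77
t=3.00: Z=39.72 A=24.52 Q=50.14
t=3.43: Z=39.99 A=24.18 Q=50.51
t=3.86: Z=40.26 A=23.83 Q=50.88
At T=3.86: Z=40.26 A=23.83 Q=50.88; the largest is Q.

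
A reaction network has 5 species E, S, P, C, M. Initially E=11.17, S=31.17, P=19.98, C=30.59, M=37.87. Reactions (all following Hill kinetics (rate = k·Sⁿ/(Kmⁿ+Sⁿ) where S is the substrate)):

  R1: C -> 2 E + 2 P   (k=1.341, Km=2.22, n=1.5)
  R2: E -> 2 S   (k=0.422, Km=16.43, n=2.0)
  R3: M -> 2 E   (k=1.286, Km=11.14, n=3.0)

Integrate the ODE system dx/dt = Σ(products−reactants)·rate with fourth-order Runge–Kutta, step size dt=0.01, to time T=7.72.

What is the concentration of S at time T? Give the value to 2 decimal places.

S at T = 35.84

RK4 with dt=0.01: 772 steps to T=7.72. Trajectory (selected grid times):
t=0.00: E=11.17 S=31.17 P=19.98 C=30.59 M=37.87
t=0.86: E=15.44 S=31.46 P=22.24 C=29.46 M=36.79
t=1.72: E=19.66 S=31.84 P=24.50 C=28.33 M=35.72
t=2.57: E=23.78 S=32.30 P=26.73 C=27.22 M=34.66
t=3.43: E=27.91 S=32.81 P=28.98 C=26.09 M=33.59
t=4.29: E=32.01 S=33.37 P=31.23 C=24.97 M=32.52
t=5.15: E=36.08 S=33.96 P=33.47 C=23.84 M=31.46
t=6.00: E=40.08 S=34.57 P=35.69 C=22.74 M=30.42
t=6.86: E=44.11 S=35.20 P=37.93 C=21.62 M=29.37
t=7.72: E=48.11 S=35.84 P=40.16 C=20.50 M=28.32
Read off S at T=7.72: 35.84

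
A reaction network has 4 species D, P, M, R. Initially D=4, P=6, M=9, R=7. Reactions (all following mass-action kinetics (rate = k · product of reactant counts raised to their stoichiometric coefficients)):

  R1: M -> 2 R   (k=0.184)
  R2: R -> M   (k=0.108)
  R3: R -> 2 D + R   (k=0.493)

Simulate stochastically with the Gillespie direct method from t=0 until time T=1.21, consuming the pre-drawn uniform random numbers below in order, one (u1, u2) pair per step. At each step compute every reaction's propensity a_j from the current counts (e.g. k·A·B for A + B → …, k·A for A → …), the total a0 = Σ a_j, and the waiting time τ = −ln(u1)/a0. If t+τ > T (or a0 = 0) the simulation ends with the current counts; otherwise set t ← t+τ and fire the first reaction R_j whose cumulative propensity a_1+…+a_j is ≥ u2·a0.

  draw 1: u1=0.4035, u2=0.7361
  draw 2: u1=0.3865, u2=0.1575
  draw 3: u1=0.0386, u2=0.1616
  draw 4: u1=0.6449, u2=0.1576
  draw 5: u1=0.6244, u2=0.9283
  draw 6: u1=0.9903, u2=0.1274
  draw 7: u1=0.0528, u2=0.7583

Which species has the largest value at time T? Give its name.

Dominant species at T: R

t=0.000: D=4 P=6 M=9 R=7
Draw 1: a1=1.656, a2=0.756, a3=3.451, a0=5.863; τ=−ln(0.4035)/5.863=0.155 → t=0.155; u2·a0=0.7361·5.863=4.316; a1+a2=2.412 < 4.316 ≤ a1+…+a3=5.863 → R3 fires; D=6 P=6 M=9 R=7
Draw 2: a1=1.656, a2=0.756, a3=3.451, a0=5.863; τ=−ln(0.3865)/5.863=0.162 → t=0.317; u2·a0=0.1575·5.863=0.923 ≤ a1=1.656 → R1 fires; D=6 P=6 M=8 R=9
Draw 3: a1=1.472, a2=0.972, a3=4.437, a0=6.881; τ=−ln(0.0386)/6.881=0.473 → t=0.790; u2·a0=0.1616·6.881=1.112 ≤ a1=1.472 → R1 fires; D=6 P=6 M=7 R=11
Draw 4: a1=1.288, a2=1.188, a3=5.423, a0=7.899; τ=−ln(0.6449)/7.899=0.056 → t=0.845; u2·a0=0.1576·7.899=1.245 ≤ a1=1.288 → R1 fires; D=6 P=6 M=6 R=13
Draw 5: a1=1.104, a2=1.404, a3=6.409, a0=8.917; τ=−ln(0.6244)/8.917=0.053 → t=0.898; u2·a0=0.9283·8.917=8.278; a1+a2=2.508 < 8.278 ≤ a1+…+a3=8.917 → R3 fires; D=8 P=6 M=6 R=13
Draw 6: a1=1.104, a2=1.404, a3=6.409, a0=8.917; τ=−ln(0.9903)/8.917=0.001 → t=0.899; u2·a0=0.1274·8.917=1.136; a1=1.104 < 1.136 ≤ a1+a2=2.508 → R2 fires; D=8 P=6 M=7 R=12
Draw 7: a1=1.288, a2=1.296, a3=5.916, a0=8.500; τ=−ln(0.0528)/8.500=0.346 → t=1.245 > T=1.21: stop.
At T=1.21: D=8 P=6 M=7 R=12; the largest is R.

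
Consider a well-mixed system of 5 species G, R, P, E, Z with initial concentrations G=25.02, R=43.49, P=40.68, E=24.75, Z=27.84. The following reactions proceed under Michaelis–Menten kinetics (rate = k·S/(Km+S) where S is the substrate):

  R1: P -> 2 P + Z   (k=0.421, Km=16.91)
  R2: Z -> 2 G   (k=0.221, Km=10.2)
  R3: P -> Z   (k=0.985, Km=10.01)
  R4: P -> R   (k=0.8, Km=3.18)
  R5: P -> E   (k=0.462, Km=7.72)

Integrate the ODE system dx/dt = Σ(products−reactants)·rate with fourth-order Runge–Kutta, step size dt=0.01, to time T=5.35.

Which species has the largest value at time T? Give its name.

RK4 with dt=0.01: 535 steps to T=5.35. Trajectory (selected grid times):
t=0.00: G=25.02 R=43.49 P=40.68 E=24.75 Z=27.84
t=0.59: G=25.21 R=43.93 P=39.72 E=24.98 Z=28.38
t=1.19: G=25.41 R=44.37 P=38.75 E=25.21 Z=28.93
t=1.78: G=25.60 R=44.81 P=37.80 E=25.44 Z=29.47
t=2.38: G=25.80 R=45.25 P=36.84 E=25.67 Z=30.01
t=2.97: G=25.99 R=45.68 P=35.89 E=25.89 Z=30.54
t=3.57: G=26.19 R=46.12 P=34.94 E=26.12 Z=31.07
t=4.16: G=26.39 R=46.56 P=34.00 E=26.34 Z=31.59
t=4.76: G=26.59 R=46.99 P=33.05 E=26.57 Z=32.11
t=5.35: G=26.79 R=47.42 P=32.11 E=26.79 Z=32.62
At T=5.35: G=26.79 R=47.42 P=32.11 E=26.79 Z=32.62; the largest is R.

Dominant species at T: R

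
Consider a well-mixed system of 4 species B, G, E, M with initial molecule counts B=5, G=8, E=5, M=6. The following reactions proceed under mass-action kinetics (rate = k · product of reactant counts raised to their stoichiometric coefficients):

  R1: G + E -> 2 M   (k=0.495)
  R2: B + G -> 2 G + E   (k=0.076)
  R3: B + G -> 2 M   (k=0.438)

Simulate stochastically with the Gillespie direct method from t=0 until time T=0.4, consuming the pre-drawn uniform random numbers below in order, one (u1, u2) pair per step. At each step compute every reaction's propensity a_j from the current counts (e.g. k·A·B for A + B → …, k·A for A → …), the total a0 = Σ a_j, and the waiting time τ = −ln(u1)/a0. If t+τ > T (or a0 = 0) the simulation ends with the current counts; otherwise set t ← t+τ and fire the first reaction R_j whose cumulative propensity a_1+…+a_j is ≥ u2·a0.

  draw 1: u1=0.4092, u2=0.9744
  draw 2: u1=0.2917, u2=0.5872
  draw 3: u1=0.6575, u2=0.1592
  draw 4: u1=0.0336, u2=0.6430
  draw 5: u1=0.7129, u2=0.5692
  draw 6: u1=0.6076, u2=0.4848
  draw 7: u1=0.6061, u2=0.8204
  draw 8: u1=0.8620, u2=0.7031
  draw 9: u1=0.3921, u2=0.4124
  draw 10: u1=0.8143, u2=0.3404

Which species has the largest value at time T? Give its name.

t=0.000: B=5 G=8 E=5 M=6
Draw 1: a1=19.800, a2=3.040, a3=17.520, a0=40.360; τ=−ln(0.4092)/40.360=0.022 → t=0.022; u2·a0=0.9744·40.360=39.327; a1+a2=22.840 < 39.327 ≤ a1+…+a3=40.360 → R3 fires; B=4 G=7 E=5 M=8
Draw 2: a1=17.325, a2=2.128, a3=12.264, a0=31.717; τ=−ln(0.2917)/31.717=0.039 → t=0.061; u2·a0=0.5872·31.717=18.624; a1=17.325 < 18.624 ≤ a1+a2=19.453 → R2 fires; B=3 G=8 E=6 M=8
Draw 3: a1=23.760, a2=1.824, a3=10.512, a0=36.096; τ=−ln(0.6575)/36.096=0.012 → t=0.073; u2·a0=0.1592·36.096=5.746 ≤ a1=23.760 → R1 fires; B=3 G=7 E=5 M=10
Draw 4: a1=17.325, a2=1.596, a3=9.198, a0=28.119; τ=−ln(0.0336)/28.119=0.121 → t=0.193; u2·a0=0.6430·28.119=18.081; a1=17.325 < 18.081 ≤ a1+a2=18.921 → R2 fires; B=2 G=8 E=6 M=10
Draw 5: a1=23.760, a2=1.216, a3=7.008, a0=31.984; τ=−ln(0.7129)/31.984=0.011 → t=0.204; u2·a0=0.5692·31.984=18.205 ≤ a1=23.760 → R1 fires; B=2 G=7 E=5 M=12
Draw 6: a1=17.325, a2=1.064, a3=6.132, a0=24.521; τ=−ln(0.6076)/24.521=0.020 → t=0.224; u2·a0=0.4848·24.521=11.888 ≤ a1=17.325 → R1 fires; B=2 G=6 E=4 M=14
Draw 7: a1=11.880, a2=0.912, a3=5.256, a0=18.048; τ=−ln(0.6061)/18.048=0.028 → t=0.252; u2·a0=0.8204·18.048=14.807; a1+a2=12.792 < 14.807 ≤ a1+…+a3=18.048 → R3 fires; B=1 G=5 E=4 M=16
Draw 8: a1=9.900, a2=0.380, a3=2.190, a0=12.470; τ=−ln(0.8620)/12.470=0.012 → t=0.264; u2·a0=0.7031·12.470=8.768 ≤ a1=9.900 → R1 fires; B=1 G=4 E=3 M=18
Draw 9: a1=5.940, a2=0.304, a3=1.752, a0=7.996; τ=−ln(0.3921)/7.996=0.117 → t=0.381; u2·a0=0.4124·7.996=3.298 ≤ a1=5.940 → R1 fires; B=1 G=3 E=2 M=20
Draw 10: a1=2.970, a2=0.228, a3=1.314, a0=4.512; τ=−ln(0.8143)/4.512=0.046 → t=0.426 > T=0.4: stop.
At T=0.4: B=1 G=3 E=2 M=20; the largest is M.

Dominant species at T: M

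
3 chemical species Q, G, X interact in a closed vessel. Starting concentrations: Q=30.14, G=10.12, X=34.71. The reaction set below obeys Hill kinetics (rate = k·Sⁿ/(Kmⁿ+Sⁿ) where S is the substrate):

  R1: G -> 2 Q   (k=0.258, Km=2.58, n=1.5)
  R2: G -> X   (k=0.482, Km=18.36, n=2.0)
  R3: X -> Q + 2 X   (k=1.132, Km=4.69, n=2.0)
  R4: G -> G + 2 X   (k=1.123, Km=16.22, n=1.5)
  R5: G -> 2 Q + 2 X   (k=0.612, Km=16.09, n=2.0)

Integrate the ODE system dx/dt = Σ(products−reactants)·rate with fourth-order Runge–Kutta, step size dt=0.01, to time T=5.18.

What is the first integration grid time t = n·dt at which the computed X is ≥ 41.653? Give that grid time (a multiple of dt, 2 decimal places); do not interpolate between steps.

Threshold first reached at t = 3.15

RK4 with dt=0.01: 518 steps to T=5.18. Trajectory (selected grid times):
t=0.00: Q=30.14 G=10.12 X=34.71
t=0.58: Q=31.25 G=9.83 X=36.04
t=1.15: Q=32.33 G=9.54 X=37.32
t=1.73: Q=33.41 G=9.26 X=38.61
t=2.30: Q=34.48 G=9.00 X=39.85
t=2.88: Q=35.55 G=8.73 X=41.09
t=3.14: Q=36.03 G=8.62 X=41.64
t=3.15: Q=36.04 G=8.61 X=41.66
t=3.45: Q=36.59 G=8.48 X=42.29
t=4.03: Q=37.65 G=8.23 X=43.49
t=4.60: Q=38.68 G=7.99 X=44.65
t=5.18: Q=39.72 G=7.75 X=45.80
X(3.14)=41.639 < 41.653 but X(3.15)=41.660 ≥ 41.653, so the first grid time is t=3.15.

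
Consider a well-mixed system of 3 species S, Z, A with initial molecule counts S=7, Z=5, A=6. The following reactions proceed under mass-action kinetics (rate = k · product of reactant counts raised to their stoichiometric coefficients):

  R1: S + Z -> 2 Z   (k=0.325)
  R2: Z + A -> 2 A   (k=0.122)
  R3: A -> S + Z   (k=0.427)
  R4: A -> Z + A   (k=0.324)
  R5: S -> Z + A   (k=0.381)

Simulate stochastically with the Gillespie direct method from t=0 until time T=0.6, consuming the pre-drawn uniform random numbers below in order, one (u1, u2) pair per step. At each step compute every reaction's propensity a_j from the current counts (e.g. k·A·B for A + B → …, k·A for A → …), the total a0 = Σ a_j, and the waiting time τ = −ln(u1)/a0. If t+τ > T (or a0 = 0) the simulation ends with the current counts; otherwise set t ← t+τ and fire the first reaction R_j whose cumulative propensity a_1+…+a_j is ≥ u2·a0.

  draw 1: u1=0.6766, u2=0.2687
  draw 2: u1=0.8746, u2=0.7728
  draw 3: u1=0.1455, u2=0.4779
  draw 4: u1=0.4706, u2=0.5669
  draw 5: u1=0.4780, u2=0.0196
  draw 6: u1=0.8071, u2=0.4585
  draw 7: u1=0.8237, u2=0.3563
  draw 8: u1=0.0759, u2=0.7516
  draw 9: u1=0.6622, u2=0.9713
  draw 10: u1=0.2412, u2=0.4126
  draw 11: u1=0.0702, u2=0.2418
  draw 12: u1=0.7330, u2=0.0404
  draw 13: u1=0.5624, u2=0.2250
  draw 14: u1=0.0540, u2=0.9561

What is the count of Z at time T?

t=0.000: S=7 Z=5 A=6
Draw 1: a1=11.375, a2=3.660, a3=2.562, a4=1.944, a5=2.667, a0=22.208; τ=−ln(0.6766)/22.208=0.018 → t=0.018; u2·a0=0.2687·22.208=5.967 ≤ a1=11.375 → R1 fires; S=6 Z=6 A=6
Draw 2: a1=11.700, a2=4.392, a3=2.562, a4=1.944, a5=2.286, a0=22.884; τ=−ln(0.8746)/22.884=0.006 → t=0.023; u2·a0=0.7728·22.884=17.685; a1+a2=16.092 < 17.685 ≤ a1+…+a3=18.654 → R3 fires; S=7 Z=7 A=5
Draw 3: a1=15.925, a2=4.270, a3=2.135, a4=1.620, a5=2.667, a0=26.617; τ=−ln(0.1455)/26.617=0.072 → t=0.096; u2·a0=0.4779·26.617=12.720 ≤ a1=15.925 → R1 fires; S=6 Z=8 A=5
Draw 4: a1=15.600, a2=4.880, a3=2.135, a4=1.620, a5=2.286, a0=26.521; τ=−ln(0.4706)/26.521=0.028 → t=0.124; u2·a0=0.5669·26.521=15.035 ≤ a1=15.600 → R1 fires; S=5 Z=9 A=5
Draw 5: a1=14.625, a2=5.490, a3=2.135, a4=1.620, a5=1.905, a0=25.775; τ=−ln(0.4780)/25.775=0.029 → t=0.153; u2·a0=0.0196·25.775=0.505 ≤ a1=14.625 → R1 fires; S=4 Z=10 A=5
Draw 6: a1=13.000, a2=6.100, a3=2.135, a4=1.620, a5=1.524, a0=24.379; τ=−ln(0.8071)/24.379=0.009 → t=0.162; u2·a0=0.4585·24.379=11.178 ≤ a1=13.000 → R1 fires; S=3 Z=11 A=5
Draw 7: a1=10.725, a2=6.710, a3=2.135, a4=1.620, a5=1.143, a0=22.333; τ=−ln(0.8237)/22.333=0.009 → t=0.170; u2·a0=0.3563·22.333=7.957 ≤ a1=10.725 → R1 fires; S=2 Z=12 A=5
Draw 8: a1=7.800, a2=7.320, a3=2.135, a4=1.620, a5=0.762, a0=19.637; τ=−ln(0.0759)/19.637=0.131 → t=0.302; u2·a0=0.7516·19.637=14.759; a1=7.800 < 14.759 ≤ a1+a2=15.120 → R2 fires; S=2 Z=11 A=6
Draw 9: a1=7.150, a2=8.052, a3=2.562, a4=1.944, a5=0.762, a0=20.470; τ=−ln(0.6622)/20.470=0.020 → t=0.322; u2·a0=0.9713·20.470=19.883; a1+…+a4=19.708 < 19.883 ≤ a1+…+a5=20.470 → R5 fires; S=1 Z=12 A=7
Draw 10: a1=3.900, a2=10.248, a3=2.989, a4=2.268, a5=0.381, a0=19.786; τ=−ln(0.2412)/19.786=0.072 → t=0.394; u2·a0=0.4126·19.786=8.164; a1=3.900 < 8.164 ≤ a1+a2=14.148 → R2 fires; S=1 Z=11 A=8
Draw 11: a1=3.575, a2=10.736, a3=3.416, a4=2.592, a5=0.381, a0=20.700; τ=−ln(0.0702)/20.700=0.128 → t=0.522; u2·a0=0.2418·20.700=5.005; a1=3.575 < 5.005 ≤ a1+a2=14.311 → R2 fires; S=1 Z=10 A=9
Draw 12: a1=3.250, a2=10.980, a3=3.843, a4=2.916, a5=0.381, a0=21.370; τ=−ln(0.7330)/21.370=0.015 → t=0.537; u2·a0=0.0404·21.370=0.863 ≤ a1=3.250 → R1 fires; S=0 Z=11 A=9
Draw 13: a1=0.000, a2=12.078, a3=3.843, a4=2.916, a5=0.000, a0=18.837; τ=−ln(0.5624)/18.837=0.031 → t=0.567; u2·a0=0.2250·18.837=4.238; a1=0.000 < 4.238 ≤ a1+a2=12.078 → R2 fires; S=0 Z=10 A=10
Draw 14: a1=0.000, a2=12.200, a3=4.270, a4=3.240, a5=0.000, a0=19.710; τ=−ln(0.0540)/19.710=0.148 → t=0.715 > T=0.6: stop.
Read off Z at T=0.6: 10

Z at T = 10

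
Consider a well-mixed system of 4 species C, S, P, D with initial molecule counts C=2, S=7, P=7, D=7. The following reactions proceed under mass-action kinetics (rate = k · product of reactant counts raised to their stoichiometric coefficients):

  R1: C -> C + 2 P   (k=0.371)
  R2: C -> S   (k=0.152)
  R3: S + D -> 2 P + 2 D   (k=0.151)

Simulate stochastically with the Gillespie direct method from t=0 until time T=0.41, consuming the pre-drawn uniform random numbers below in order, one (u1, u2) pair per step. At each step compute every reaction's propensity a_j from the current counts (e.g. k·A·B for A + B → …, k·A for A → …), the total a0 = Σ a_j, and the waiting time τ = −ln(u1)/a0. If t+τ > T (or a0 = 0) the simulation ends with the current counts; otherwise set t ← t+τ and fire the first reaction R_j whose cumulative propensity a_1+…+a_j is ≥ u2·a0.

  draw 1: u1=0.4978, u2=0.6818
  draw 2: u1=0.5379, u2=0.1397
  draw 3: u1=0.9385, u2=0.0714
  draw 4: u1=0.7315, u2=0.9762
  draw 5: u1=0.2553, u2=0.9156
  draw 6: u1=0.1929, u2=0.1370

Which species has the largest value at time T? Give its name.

Dominant species at T: P

t=0.000: C=2 S=7 P=7 D=7
Draw 1: a1=0.742, a2=0.304, a3=7.399, a0=8.445; τ=−ln(0.4978)/8.445=0.083 → t=0.083; u2·a0=0.6818·8.445=5.758; a1+a2=1.046 < 5.758 ≤ a1+…+a3=8.445 → R3 fires; C=2 S=6 P=9 D=8
Draw 2: a1=0.742, a2=0.304, a3=7.248, a0=8.294; τ=−ln(0.5379)/8.294=0.075 → t=0.157; u2·a0=0.1397·8.294=1.159; a1+a2=1.046 < 1.159 ≤ a1+…+a3=8.294 → R3 fires; C=2 S=5 P=11 D=9
Draw 3: a1=0.742, a2=0.304, a3=6.795, a0=7.841; τ=−ln(0.9385)/7.841=0.008 → t=0.165; u2·a0=0.0714·7.841=0.560 ≤ a1=0.742 → R1 fires; C=2 S=5 P=13 D=9
Draw 4: a1=0.742, a2=0.304, a3=6.795, a0=7.841; τ=−ln(0.7315)/7.841=0.040 → t=0.205; u2·a0=0.9762·7.841=7.654; a1+a2=1.046 < 7.654 ≤ a1+…+a3=7.841 → R3 fires; C=2 S=4 P=15 D=10
Draw 5: a1=0.742, a2=0.304, a3=6.040, a0=7.086; τ=−ln(0.2553)/7.086=0.193 → t=0.398; u2·a0=0.9156·7.086=6.488; a1+a2=1.046 < 6.488 ≤ a1+…+a3=7.086 → R3 fires; C=2 S=3 P=17 D=11
Draw 6: a1=0.742, a2=0.304, a3=4.983, a0=6.029; τ=−ln(0.1929)/6.029=0.273 → t=0.671 > T=0.41: stop.
At T=0.41: C=2 S=3 P=17 D=11; the largest is P.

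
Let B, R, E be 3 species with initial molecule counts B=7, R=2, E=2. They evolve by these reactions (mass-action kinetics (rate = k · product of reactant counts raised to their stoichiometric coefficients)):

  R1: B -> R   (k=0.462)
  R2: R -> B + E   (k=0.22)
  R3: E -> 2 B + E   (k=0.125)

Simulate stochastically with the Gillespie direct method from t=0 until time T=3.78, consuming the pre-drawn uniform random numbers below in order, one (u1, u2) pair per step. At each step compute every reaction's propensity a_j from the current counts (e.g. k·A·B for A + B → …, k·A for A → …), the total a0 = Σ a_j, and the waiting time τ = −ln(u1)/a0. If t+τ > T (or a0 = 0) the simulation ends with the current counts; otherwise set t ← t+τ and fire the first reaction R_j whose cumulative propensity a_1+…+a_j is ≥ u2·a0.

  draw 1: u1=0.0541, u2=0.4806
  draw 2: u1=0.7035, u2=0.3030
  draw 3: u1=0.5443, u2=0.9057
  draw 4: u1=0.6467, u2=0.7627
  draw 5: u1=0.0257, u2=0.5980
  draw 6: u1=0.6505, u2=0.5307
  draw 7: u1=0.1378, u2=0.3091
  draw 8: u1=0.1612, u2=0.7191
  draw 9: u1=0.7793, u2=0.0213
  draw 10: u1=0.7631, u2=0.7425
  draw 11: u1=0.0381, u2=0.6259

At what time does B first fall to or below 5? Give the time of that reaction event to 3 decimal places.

t=0.000: B=7 R=2 E=2
Draw 1: a1=3.234, a2=0.440, a3=0.250, a0=3.924; τ=−ln(0.0541)/3.924=0.743 → t=0.743; u2·a0=0.4806·3.924=1.886 ≤ a1=3.234 → R1 fires; B=6 R=3 E=2
Draw 2: a1=2.772, a2=0.660, a3=0.250, a0=3.682; τ=−ln(0.7035)/3.682=0.096 → t=0.839; u2·a0=0.3030·3.682=1.116 ≤ a1=2.772 → R1 fires; B=5 R=4 E=2
Draw 3: a1=2.310, a2=0.880, a3=0.250, a0=3.440; τ=−ln(0.5443)/3.440=0.177 → t=1.016; u2·a0=0.9057·3.440=3.116; a1=2.310 < 3.116 ≤ a1+a2=3.190 → R2 fires; B=6 R=3 E=3
Draw 4: a1=2.772, a2=0.660, a3=0.375, a0=3.807; τ=−ln(0.6467)/3.807=0.114 → t=1.130; u2·a0=0.7627·3.807=2.904; a1=2.772 < 2.904 ≤ a1+a2=3.432 → R2 fires; B=7 R=2 E=4
Draw 5: a1=3.234, a2=0.440, a3=0.500, a0=4.174; τ=−ln(0.0257)/4.174=0.877 → t=2.007; u2·a0=0.5980·4.174=2.496 ≤ a1=3.234 → R1 fires; B=6 R=3 E=4
Draw 6: a1=2.772, a2=0.660, a3=0.500, a0=3.932; τ=−ln(0.6505)/3.932=0.109 → t=2.117; u2·a0=0.5307·3.932=2.087 ≤ a1=2.772 → R1 fires; B=5 R=4 E=4
Draw 7: a1=2.310, a2=0.880, a3=0.500, a0=3.690; τ=−ln(0.1378)/3.690=0.537 → t=2.654; u2·a0=0.3091·3.690=1.141 ≤ a1=2.310 → R1 fires; B=4 R=5 E=4
Draw 8: a1=1.848, a2=1.100, a3=0.500, a0=3.448; τ=−ln(0.1612)/3.448=0.529 → t=3.183; u2·a0=0.7191·3.448=2.479; a1=1.848 < 2.479 ≤ a1+a2=2.948 → R2 fires; B=5 R=4 E=5
Draw 9: a1=2.310, a2=0.880, a3=0.625, a0=3.815; τ=−ln(0.7793)/3.815=0.065 → t=3.249; u2·a0=0.0213·3.815=0.081 ≤ a1=2.310 → R1 fires; B=4 R=5 E=5
Draw 10: a1=1.848, a2=1.100, a3=0.625, a0=3.573; τ=−ln(0.7631)/3.573=0.076 → t=3.324; u2·a0=0.7425·3.573=2.653; a1=1.848 < 2.653 ≤ a1+a2=2.948 → R2 fires; B=5 R=4 E=6
Draw 11: a1=2.310, a2=0.880, a3=0.750, a0=3.940; τ=−ln(0.0381)/3.940=0.829 → t=4.153 > T=3.78: stop.
B first becomes ≤ 5 when it reaches 5 at the event at t=0.839.

Threshold first reached at t = 0.839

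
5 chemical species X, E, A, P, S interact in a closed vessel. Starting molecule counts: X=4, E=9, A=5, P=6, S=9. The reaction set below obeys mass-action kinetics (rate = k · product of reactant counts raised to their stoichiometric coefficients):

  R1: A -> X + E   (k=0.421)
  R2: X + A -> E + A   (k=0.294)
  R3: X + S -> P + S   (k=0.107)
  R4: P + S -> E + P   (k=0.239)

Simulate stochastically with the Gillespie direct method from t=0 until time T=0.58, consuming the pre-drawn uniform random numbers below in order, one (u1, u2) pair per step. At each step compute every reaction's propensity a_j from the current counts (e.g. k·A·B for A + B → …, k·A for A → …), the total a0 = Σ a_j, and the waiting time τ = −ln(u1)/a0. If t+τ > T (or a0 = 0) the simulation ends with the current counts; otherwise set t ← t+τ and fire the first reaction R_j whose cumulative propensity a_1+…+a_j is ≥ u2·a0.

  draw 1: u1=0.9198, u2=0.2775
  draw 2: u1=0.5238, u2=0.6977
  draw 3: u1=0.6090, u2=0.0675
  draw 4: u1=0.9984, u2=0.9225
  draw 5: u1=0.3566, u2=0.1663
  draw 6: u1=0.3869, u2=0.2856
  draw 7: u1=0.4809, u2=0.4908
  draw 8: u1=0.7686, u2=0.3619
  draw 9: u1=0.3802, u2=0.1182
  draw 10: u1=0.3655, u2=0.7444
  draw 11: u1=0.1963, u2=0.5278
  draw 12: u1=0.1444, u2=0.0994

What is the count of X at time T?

t=0.000: X=4 E=9 A=5 P=6 S=9
Draw 1: a1=2.105, a2=5.880, a3=3.852, a4=12.906, a0=24.743; τ=−ln(0.9198)/24.743=0.003 → t=0.003; u2·a0=0.2775·24.743=6.866; a1=2.105 < 6.866 ≤ a1+a2=7.985 → R2 fires; X=3 E=10 A=5 P=6 S=9
Draw 2: a1=2.105, a2=4.410, a3=2.889, a4=12.906, a0=22.310; τ=−ln(0.5238)/22.310=0.029 → t=0.032; u2·a0=0.6977·22.310=15.566; a1+…+a3=9.404 < 15.566 ≤ a1+…+a4=22.310 → R4 fires; X=3 E=11 A=5 P=6 S=8
Draw 3: a1=2.105, a2=4.410, a3=2.568, a4=11.472, a0=20.555; τ=−ln(0.6090)/20.555=0.024 → t=0.056; u2·a0=0.0675·20.555=1.387 ≤ a1=2.105 → R1 fires; X=4 E=12 A=4 P=6 S=8
Draw 4: a1=1.684, a2=4.704, a3=3.424, a4=11.472, a0=21.284; τ=−ln(0.9984)/21.284=0.000 → t=0.057; u2·a0=0.9225·21.284=19.634; a1+…+a3=9.812 < 19.634 ≤ a1+…+a4=21.284 → R4 fires; X=4 E=13 A=4 P=6 S=7
Draw 5: a1=1.684, a2=4.704, a3=2.996, a4=10.038, a0=19.422; τ=−ln(0.3566)/19.422=0.053 → t=0.110; u2·a0=0.1663·19.422=3.230; a1=1.684 < 3.230 ≤ a1+a2=6.388 → R2 fires; X=3 E=14 A=4 P=6 S=7
Draw 6: a1=1.684, a2=3.528, a3=2.247, a4=10.038, a0=17.497; τ=−ln(0.3869)/17.497=0.054 → t=0.164; u2·a0=0.2856·17.497=4.997; a1=1.684 < 4.997 ≤ a1+a2=5.212 → R2 fires; X=2 E=15 A=4 P=6 S=7
Draw 7: a1=1.684, a2=2.352, a3=1.498, a4=10.038, a0=15.572; τ=−ln(0.4809)/15.572=0.047 → t=0.211; u2·a0=0.4908·15.572=7.643; a1+…+a3=5.534 < 7.643 ≤ a1+…+a4=15.572 → R4 fires; X=2 E=16 A=4 P=6 S=6
Draw 8: a1=1.684, a2=2.352, a3=1.284, a4=8.604, a0=13.924; τ=−ln(0.7686)/13.924=0.019 → t=0.230; u2·a0=0.3619·13.924=5.039; a1+a2=4.036 < 5.039 ≤ a1+…+a3=5.320 → R3 fires; X=1 E=16 A=4 P=7 S=6
Draw 9: a1=1.684, a2=1.176, a3=0.642, a4=10.038, a0=13.540; τ=−ln(0.3802)/13.540=0.071 → t=0.301; u2·a0=0.1182·13.540=1.600 ≤ a1=1.684 → R1 fires; X=2 E=17 A=3 P=7 S=6
Draw 10: a1=1.263, a2=1.764, a3=1.284, a4=10.038, a0=14.349; τ=−ln(0.3655)/14.349=0.070 → t=0.371; u2·a0=0.7444·14.349=10.681; a1+…+a3=4.311 < 10.681 ≤ a1+…+a4=14.349 → R4 fires; X=2 E=18 A=3 P=7 S=5
Draw 11: a1=1.263, a2=1.764, a3=1.070, a4=8.365, a0=12.462; τ=−ln(0.1963)/12.462=0.131 → t=0.502; u2·a0=0.5278·12.462=6.577; a1+…+a3=4.097 < 6.577 ≤ a1+…+a4=12.462 → R4 fires; X=2 E=19 A=3 P=7 S=4
Draw 12: a1=1.263, a2=1.764, a3=0.856, a4=6.692, a0=10.575; τ=−ln(0.1444)/10.575=0.183 → t=0.685 > T=0.58: stop.
Read off X at T=0.58: 2

X at T = 2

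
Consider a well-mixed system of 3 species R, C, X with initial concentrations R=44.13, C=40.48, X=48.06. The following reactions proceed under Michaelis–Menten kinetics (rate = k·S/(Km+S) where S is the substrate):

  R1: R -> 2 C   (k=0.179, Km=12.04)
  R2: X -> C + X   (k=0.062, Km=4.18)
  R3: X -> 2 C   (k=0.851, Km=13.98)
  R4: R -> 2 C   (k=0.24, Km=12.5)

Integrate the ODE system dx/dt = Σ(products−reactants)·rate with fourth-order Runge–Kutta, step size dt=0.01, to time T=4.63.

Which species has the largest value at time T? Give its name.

RK4 with dt=0.01: 463 steps to T=4.63. Trajectory (selected grid times):
t=0.00: R=44.13 C=40.48 X=48.06
t=0.51: R=43.96 C=41.52 X=47.72
t=1.03: R=43.79 C=42.57 X=47.38
t=1.54: R=43.63 C=43.60 X=47.05
t=2.06: R=43.46 C=44.65 X=46.71
t=2.57: R=43.29 C=45.68 X=46.37
t=3.09: R=43.12 C=46.73 X=46.03
t=3.60: R=42.95 C=47.76 X=45.70
t=4.12: R=42.78 C=48.80 X=45.36
t=4.63: R=42.62 C=49.83 X=45.03
At T=4.63: R=42.62 C=49.83 X=45.03; the largest is C.

Dominant species at T: C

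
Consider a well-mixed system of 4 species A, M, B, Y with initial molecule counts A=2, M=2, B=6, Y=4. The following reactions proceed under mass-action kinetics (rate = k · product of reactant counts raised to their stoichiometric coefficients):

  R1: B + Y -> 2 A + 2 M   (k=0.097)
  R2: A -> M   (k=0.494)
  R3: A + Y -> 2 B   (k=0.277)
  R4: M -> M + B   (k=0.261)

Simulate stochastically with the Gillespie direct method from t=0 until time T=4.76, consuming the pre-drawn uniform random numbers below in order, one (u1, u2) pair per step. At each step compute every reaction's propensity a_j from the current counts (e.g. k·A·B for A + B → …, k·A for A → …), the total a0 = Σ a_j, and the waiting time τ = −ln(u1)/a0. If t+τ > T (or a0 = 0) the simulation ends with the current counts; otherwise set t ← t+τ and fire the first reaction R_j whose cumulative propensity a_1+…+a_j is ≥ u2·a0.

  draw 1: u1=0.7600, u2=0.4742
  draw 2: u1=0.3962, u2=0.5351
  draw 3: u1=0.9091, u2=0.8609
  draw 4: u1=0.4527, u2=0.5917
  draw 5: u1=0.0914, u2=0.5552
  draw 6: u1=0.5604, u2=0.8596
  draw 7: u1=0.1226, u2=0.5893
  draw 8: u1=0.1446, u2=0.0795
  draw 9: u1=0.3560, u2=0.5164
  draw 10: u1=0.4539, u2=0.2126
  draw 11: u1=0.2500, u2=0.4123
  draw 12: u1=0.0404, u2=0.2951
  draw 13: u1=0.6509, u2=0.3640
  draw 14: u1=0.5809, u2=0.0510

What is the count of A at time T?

t=0.000: A=2 M=2 B=6 Y=4
Draw 1: a1=2.328, a2=0.988, a3=2.216, a4=0.522, a0=6.054; τ=−ln(0.7600)/6.054=0.045 → t=0.045; u2·a0=0.4742·6.054=2.871; a1=2.328 < 2.871 ≤ a1+a2=3.316 → R2 fires; A=1 M=3 B=6 Y=4
Draw 2: a1=2.328, a2=0.494, a3=1.108, a4=0.783, a0=4.713; τ=−ln(0.3962)/4.713=0.196 → t=0.242; u2·a0=0.5351·4.713=2.522; a1=2.328 < 2.522 ≤ a1+a2=2.822 → R2 fires; A=0 M=4 B=6 Y=4
Draw 3: a1=2.328, a2=0.000, a3=0.000, a4=1.044, a0=3.372; τ=−ln(0.9091)/3.372=0.028 → t=0.270; u2·a0=0.8609·3.372=2.903; a1+…+a3=2.328 < 2.903 ≤ a1+…+a4=3.372 → R4 fires; A=0 M=4 B=7 Y=4
Draw 4: a1=2.716, a2=0.000, a3=0.000, a4=1.044, a0=3.760; τ=−ln(0.4527)/3.760=0.211 → t=0.481; u2·a0=0.5917·3.760=2.225 ≤ a1=2.716 → R1 fires; A=2 M=6 B=6 Y=3
Draw 5: a1=1.746, a2=0.988, a3=1.662, a4=1.566, a0=5.962; τ=−ln(0.0914)/5.962=0.401 → t=0.882; u2·a0=0.5552·5.962=3.310; a1+a2=2.734 < 3.310 ≤ a1+…+a3=4.396 → R3 fires; A=1 M=6 B=8 Y=2
Draw 6: a1=1.552, a2=0.494, a3=0.554, a4=1.566, a0=4.166; τ=−ln(0.5604)/4.166=0.139 → t=1.021; u2·a0=0.8596·4.166=3.581; a1+…+a3=2.600 < 3.581 ≤ a1+…+a4=4.166 → R4 fires; A=1 M=6 B=9 Y=2
Draw 7: a1=1.746, a2=0.494, a3=0.554, a4=1.566, a0=4.360; τ=−ln(0.1226)/4.360=0.481 → t=1.502; u2·a0=0.5893·4.360=2.569; a1+a2=2.240 < 2.569 ≤ a1+…+a3=2.794 → R3 fires; A=0 M=6 B=11 Y=1
Draw 8: a1=1.067, a2=0.000, a3=0.000, a4=1.566, a0=2.633; τ=−ln(0.1446)/2.633=0.734 → t=2.237; u2·a0=0.0795·2.633=0.209 ≤ a1=1.067 → R1 fires; A=2 M=8 B=10 Y=0
Draw 9: a1=0.000, a2=0.988, a3=0.000, a4=2.088, a0=3.076; τ=−ln(0.3560)/3.076=0.336 → t=2.573; u2·a0=0.5164·3.076=1.588; a1+…+a3=0.988 < 1.588 ≤ a1+…+a4=3.076 → R4 fires; A=2 M=8 B=11 Y=0
Draw 10: a1=0.000, a2=0.988, a3=0.000, a4=2.088, a0=3.076; τ=−ln(0.4539)/3.076=0.257 → t=2.829; u2·a0=0.2126·3.076=0.654; a1=0.000 < 0.654 ≤ a1+a2=0.988 → R2 fires; A=1 M=9 B=11 Y=0
Draw 11: a1=0.000, a2=0.494, a3=0.000, a4=2.349, a0=2.843; τ=−ln(0.2500)/2.843=0.488 → t=3.317; u2·a0=0.4123·2.843=1.172; a1+…+a3=0.494 < 1.172 ≤ a1+…+a4=2.843 → R4 fires; A=1 M=9 B=12 Y=0
Draw 12: a1=0.000, a2=0.494, a3=0.000, a4=2.349, a0=2.843; τ=−ln(0.0404)/2.843=1.129 → t=4.446; u2·a0=0.2951·2.843=0.839; a1+…+a3=0.494 < 0.839 ≤ a1+…+a4=2.843 → R4 fires; A=1 M=9 B=13 Y=0
Draw 13: a1=0.000, a2=0.494, a3=0.000, a4=2.349, a0=2.843; τ=−ln(0.6509)/2.843=0.151 → t=4.597; u2·a0=0.3640·2.843=1.035; a1+…+a3=0.494 < 1.035 ≤ a1+…+a4=2.843 → R4 fires; A=1 M=9 B=14 Y=0
Draw 14: a1=0.000, a2=0.494, a3=0.000, a4=2.349, a0=2.843; τ=−ln(0.5809)/2.843=0.191 → t=4.788 > T=4.76: stop.
Read off A at T=4.76: 1

A at T = 1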